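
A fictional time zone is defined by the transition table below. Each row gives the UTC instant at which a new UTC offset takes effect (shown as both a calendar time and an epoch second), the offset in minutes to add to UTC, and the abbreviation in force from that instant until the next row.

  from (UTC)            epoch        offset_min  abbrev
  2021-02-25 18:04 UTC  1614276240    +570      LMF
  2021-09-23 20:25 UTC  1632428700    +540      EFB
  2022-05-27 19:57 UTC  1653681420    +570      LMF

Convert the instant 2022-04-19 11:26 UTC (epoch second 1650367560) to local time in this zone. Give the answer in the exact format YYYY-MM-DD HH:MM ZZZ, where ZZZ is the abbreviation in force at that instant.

2022-04-19 20:26 EFB

Query: 2022-04-19 11:26 UTC
Rule 2/3 (EFB, +09:00): 2021-09-23 20:25 UTC ≤ query < 2022-05-27 19:57 UTC
11·60 + 26 + 540 = 1226 min
1226 = 0·1440 + 1226; 1226 = 20·60 + 26 → 20:26, same day
→ 2022-04-19 20:26 EFB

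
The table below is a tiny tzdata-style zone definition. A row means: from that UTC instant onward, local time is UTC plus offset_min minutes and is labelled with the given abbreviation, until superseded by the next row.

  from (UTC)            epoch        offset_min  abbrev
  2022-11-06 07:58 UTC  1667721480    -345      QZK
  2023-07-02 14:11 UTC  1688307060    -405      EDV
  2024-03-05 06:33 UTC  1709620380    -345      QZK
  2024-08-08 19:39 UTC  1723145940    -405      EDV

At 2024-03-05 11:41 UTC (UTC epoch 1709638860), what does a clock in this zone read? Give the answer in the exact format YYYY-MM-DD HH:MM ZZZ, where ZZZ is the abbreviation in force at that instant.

Query: 2024-03-05 11:41 UTC
Rule 3/4 (QZK, -05:45): 2024-03-05 06:33 UTC ≤ query < 2024-08-08 19:39 UTC
11·60 + 41 - 345 = 356 min
356 = 0·1440 + 356; 356 = 5·60 + 56 → 05:56, same day
→ 2024-03-05 05:56 QZK

2024-03-05 05:56 QZK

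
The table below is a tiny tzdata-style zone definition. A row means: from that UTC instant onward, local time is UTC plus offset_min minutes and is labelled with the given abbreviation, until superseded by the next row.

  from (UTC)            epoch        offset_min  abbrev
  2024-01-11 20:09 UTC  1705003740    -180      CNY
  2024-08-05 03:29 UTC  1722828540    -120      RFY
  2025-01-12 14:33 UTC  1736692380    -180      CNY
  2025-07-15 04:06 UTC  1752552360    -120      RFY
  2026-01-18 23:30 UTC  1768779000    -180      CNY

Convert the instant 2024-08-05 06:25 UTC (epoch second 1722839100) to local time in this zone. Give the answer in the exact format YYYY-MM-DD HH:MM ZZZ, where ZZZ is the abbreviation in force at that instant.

Query: 2024-08-05 06:25 UTC
Rule 2/5 (RFY, -02:00): 2024-08-05 03:29 UTC ≤ query < 2025-01-12 14:33 UTC
6·60 + 25 - 120 = 265 min
265 = 0·1440 + 265; 265 = 4·60 + 25 → 04:25, same day
→ 2024-08-05 04:25 RFY

2024-08-05 04:25 RFY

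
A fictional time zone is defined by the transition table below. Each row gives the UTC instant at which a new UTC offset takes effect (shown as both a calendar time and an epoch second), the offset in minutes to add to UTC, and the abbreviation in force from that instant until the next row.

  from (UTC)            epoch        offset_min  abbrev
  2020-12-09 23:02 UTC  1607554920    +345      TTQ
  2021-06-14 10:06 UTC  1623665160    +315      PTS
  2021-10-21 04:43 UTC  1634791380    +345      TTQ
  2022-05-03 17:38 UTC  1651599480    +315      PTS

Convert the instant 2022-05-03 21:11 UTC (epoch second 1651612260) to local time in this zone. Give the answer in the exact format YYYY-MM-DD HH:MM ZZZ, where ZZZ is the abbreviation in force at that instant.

Query: 2022-05-03 21:11 UTC
Rule 4/4 (PTS, +05:15): 2022-05-03 17:38 UTC ≤ query < +∞
21·60 + 11 + 315 = 1586 min
1586 = 1·1440 + 146; 146 = 2·60 + 26 → 02:26, 2022-05-03 + 1 day = 2022-05-04
→ 2022-05-04 02:26 PTS

2022-05-04 02:26 PTS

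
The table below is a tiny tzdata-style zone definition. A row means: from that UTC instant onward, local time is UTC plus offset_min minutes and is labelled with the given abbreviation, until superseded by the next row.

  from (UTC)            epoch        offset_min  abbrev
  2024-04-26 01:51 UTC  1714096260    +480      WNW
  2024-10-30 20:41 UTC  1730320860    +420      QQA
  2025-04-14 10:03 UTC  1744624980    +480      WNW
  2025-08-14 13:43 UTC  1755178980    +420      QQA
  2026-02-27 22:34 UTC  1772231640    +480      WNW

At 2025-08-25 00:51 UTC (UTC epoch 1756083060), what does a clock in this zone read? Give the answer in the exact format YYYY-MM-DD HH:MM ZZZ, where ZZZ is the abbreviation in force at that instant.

2025-08-25 07:51 QQA

Query: 2025-08-25 00:51 UTC
Rule 4/5 (QQA, +07:00): 2025-08-14 13:43 UTC ≤ query < 2026-02-27 22:34 UTC
0·60 + 51 + 420 = 471 min
471 = 0·1440 + 471; 471 = 7·60 + 51 → 07:51, same day
→ 2025-08-25 07:51 QQA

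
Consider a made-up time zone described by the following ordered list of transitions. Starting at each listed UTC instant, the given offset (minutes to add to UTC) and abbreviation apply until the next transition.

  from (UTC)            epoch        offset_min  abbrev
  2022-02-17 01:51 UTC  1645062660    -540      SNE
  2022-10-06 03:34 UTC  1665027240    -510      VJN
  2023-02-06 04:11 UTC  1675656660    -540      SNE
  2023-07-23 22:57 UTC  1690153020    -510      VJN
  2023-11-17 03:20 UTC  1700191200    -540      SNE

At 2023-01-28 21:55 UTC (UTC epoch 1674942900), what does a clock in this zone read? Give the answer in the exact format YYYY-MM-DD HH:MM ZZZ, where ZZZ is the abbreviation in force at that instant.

2023-01-28 13:25 VJN

Query: 2023-01-28 21:55 UTC
Rule 2/5 (VJN, -08:30): 2022-10-06 03:34 UTC ≤ query < 2023-02-06 04:11 UTC
21·60 + 55 - 510 = 805 min
805 = 0·1440 + 805; 805 = 13·60 + 25 → 13:25, same day
→ 2023-01-28 13:25 VJN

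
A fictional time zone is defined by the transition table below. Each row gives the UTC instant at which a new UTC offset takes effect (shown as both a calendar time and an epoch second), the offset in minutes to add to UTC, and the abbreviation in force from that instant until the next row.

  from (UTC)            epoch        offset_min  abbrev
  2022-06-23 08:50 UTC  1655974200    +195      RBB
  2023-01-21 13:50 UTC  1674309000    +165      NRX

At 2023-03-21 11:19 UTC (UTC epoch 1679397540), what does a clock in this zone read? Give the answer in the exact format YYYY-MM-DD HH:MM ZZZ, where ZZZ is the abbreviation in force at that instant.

2023-03-21 14:04 NRX

Query: 2023-03-21 11:19 UTC
Rule 2/2 (NRX, +02:45): 2023-01-21 13:50 UTC ≤ query < +∞
11·60 + 19 + 165 = 844 min
844 = 0·1440 + 844; 844 = 14·60 + 4 → 14:04, same day
→ 2023-03-21 14:04 NRX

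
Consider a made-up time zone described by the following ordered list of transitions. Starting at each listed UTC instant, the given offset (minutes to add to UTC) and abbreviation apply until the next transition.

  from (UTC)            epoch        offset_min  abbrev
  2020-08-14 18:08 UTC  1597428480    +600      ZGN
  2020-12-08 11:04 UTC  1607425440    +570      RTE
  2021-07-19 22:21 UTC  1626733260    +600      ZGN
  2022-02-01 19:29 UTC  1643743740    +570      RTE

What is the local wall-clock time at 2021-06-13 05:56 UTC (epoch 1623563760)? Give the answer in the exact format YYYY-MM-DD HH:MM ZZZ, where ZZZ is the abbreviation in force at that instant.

2021-06-13 15:26 RTE

Query: 2021-06-13 05:56 UTC
Rule 2/4 (RTE, +09:30): 2020-12-08 11:04 UTC ≤ query < 2021-07-19 22:21 UTC
5·60 + 56 + 570 = 926 min
926 = 0·1440 + 926; 926 = 15·60 + 26 → 15:26, same day
→ 2021-06-13 15:26 RTE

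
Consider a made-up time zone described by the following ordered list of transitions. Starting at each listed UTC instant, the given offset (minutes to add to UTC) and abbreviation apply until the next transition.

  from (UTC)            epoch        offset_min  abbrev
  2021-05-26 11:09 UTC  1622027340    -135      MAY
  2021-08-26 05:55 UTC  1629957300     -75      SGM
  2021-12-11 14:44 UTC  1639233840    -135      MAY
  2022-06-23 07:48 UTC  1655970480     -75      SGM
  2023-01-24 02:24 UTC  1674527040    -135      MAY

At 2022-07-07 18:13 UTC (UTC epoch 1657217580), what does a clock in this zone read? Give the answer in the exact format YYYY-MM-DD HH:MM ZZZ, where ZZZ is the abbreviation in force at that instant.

Query: 2022-07-07 18:13 UTC
Rule 4/5 (SGM, -01:15): 2022-06-23 07:48 UTC ≤ query < 2023-01-24 02:24 UTC
18·60 + 13 - 75 = 1018 min
1018 = 0·1440 + 1018; 1018 = 16·60 + 58 → 16:58, same day
→ 2022-07-07 16:58 SGM

2022-07-07 16:58 SGM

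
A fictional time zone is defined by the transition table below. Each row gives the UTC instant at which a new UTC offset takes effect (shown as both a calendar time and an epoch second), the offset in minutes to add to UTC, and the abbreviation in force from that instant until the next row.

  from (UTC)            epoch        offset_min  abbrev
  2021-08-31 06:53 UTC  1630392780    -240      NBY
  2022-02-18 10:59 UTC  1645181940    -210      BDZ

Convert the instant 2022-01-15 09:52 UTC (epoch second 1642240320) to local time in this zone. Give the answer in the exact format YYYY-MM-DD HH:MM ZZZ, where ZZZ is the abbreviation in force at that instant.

2022-01-15 05:52 NBY

Query: 2022-01-15 09:52 UTC
Rule 1/2 (NBY, -04:00): 2021-08-31 06:53 UTC ≤ query < 2022-02-18 10:59 UTC
9·60 + 52 - 240 = 352 min
352 = 0·1440 + 352; 352 = 5·60 + 52 → 05:52, same day
→ 2022-01-15 05:52 NBY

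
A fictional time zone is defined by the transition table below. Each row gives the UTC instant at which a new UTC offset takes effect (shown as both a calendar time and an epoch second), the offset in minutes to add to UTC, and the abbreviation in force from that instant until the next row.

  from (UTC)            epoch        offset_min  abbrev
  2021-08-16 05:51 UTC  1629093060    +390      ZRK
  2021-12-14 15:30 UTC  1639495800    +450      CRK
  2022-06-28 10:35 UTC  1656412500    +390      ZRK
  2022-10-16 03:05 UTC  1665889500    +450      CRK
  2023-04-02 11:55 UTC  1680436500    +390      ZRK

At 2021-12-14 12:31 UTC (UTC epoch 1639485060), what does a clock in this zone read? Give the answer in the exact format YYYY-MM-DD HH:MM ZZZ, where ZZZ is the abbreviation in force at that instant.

2021-12-14 19:01 ZRK

Query: 2021-12-14 12:31 UTC
Rule 1/5 (ZRK, +06:30): 2021-08-16 05:51 UTC ≤ query < 2021-12-14 15:30 UTC
12·60 + 31 + 390 = 1141 min
1141 = 0·1440 + 1141; 1141 = 19·60 + 1 → 19:01, same day
→ 2021-12-14 19:01 ZRK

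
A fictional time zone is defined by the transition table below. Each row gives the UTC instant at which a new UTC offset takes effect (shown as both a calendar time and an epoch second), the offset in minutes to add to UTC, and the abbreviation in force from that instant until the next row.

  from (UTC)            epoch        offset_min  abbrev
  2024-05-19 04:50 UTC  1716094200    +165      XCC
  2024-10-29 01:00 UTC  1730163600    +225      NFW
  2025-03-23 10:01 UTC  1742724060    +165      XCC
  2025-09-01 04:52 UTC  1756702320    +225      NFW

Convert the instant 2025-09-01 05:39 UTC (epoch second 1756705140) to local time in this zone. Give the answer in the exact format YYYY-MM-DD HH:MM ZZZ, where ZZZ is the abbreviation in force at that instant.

2025-09-01 09:24 NFW

Query: 2025-09-01 05:39 UTC
Rule 4/4 (NFW, +03:45): 2025-09-01 04:52 UTC ≤ query < +∞
5·60 + 39 + 225 = 564 min
564 = 0·1440 + 564; 564 = 9·60 + 24 → 09:24, same day
→ 2025-09-01 09:24 NFW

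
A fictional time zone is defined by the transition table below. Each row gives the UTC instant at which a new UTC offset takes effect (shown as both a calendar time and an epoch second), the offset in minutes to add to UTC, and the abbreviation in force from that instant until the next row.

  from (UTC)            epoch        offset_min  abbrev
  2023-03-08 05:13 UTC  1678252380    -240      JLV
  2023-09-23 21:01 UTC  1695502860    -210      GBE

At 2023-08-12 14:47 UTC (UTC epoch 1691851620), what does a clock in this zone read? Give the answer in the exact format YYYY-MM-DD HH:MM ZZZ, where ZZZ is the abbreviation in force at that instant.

Query: 2023-08-12 14:47 UTC
Rule 1/2 (JLV, -04:00): 2023-03-08 05:13 UTC ≤ query < 2023-09-23 21:01 UTC
14·60 + 47 - 240 = 647 min
647 = 0·1440 + 647; 647 = 10·60 + 47 → 10:47, same day
→ 2023-08-12 10:47 JLV

2023-08-12 10:47 JLV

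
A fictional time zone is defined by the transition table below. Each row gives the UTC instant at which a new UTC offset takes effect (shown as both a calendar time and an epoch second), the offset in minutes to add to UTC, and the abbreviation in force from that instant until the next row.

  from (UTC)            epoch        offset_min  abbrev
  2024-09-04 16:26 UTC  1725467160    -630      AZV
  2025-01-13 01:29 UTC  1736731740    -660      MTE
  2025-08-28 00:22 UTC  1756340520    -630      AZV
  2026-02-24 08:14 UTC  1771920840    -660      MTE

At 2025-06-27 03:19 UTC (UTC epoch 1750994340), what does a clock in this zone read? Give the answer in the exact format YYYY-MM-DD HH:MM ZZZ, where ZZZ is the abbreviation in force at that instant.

2025-06-26 16:19 MTE

Query: 2025-06-27 03:19 UTC
Rule 2/4 (MTE, -11:00): 2025-01-13 01:29 UTC ≤ query < 2025-08-28 00:22 UTC
3·60 + 19 - 660 = -461 min
-461 = -1·1440 + 979; 979 = 16·60 + 19 → 16:19, 2025-06-27 - 1 day = 2025-06-26
→ 2025-06-26 16:19 MTE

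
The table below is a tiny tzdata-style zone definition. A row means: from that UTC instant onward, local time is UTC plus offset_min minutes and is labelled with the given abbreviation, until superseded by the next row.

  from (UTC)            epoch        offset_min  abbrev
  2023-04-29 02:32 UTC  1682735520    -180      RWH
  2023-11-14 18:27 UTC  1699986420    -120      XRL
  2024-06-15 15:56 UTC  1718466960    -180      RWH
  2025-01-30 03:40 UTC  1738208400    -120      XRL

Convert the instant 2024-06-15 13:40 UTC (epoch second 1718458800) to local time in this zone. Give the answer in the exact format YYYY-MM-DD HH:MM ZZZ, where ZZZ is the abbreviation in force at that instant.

Query: 2024-06-15 13:40 UTC
Rule 2/4 (XRL, -02:00): 2023-11-14 18:27 UTC ≤ query < 2024-06-15 15:56 UTC
13·60 + 40 - 120 = 700 min
700 = 0·1440 + 700; 700 = 11·60 + 40 → 11:40, same day
→ 2024-06-15 11:40 XRL

2024-06-15 11:40 XRL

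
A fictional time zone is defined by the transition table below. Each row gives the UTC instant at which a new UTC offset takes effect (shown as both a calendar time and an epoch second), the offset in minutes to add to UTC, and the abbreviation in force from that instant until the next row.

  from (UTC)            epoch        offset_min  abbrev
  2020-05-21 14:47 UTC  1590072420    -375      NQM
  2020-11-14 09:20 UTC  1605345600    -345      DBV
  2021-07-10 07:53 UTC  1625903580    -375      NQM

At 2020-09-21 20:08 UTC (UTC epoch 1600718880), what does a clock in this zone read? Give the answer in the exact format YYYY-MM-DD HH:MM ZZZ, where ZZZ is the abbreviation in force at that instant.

Query: 2020-09-21 20:08 UTC
Rule 1/3 (NQM, -06:15): 2020-05-21 14:47 UTC ≤ query < 2020-11-14 09:20 UTC
20·60 + 8 - 375 = 833 min
833 = 0·1440 + 833; 833 = 13·60 + 53 → 13:53, same day
→ 2020-09-21 13:53 NQM

2020-09-21 13:53 NQM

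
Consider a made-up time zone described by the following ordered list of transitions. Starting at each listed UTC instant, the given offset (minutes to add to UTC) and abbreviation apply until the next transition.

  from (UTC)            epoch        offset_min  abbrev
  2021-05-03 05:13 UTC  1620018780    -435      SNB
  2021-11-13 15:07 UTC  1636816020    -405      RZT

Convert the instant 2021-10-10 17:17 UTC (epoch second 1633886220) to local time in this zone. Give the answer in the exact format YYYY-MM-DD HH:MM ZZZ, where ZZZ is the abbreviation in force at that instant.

2021-10-10 10:02 SNB

Query: 2021-10-10 17:17 UTC
Rule 1/2 (SNB, -07:15): 2021-05-03 05:13 UTC ≤ query < 2021-11-13 15:07 UTC
17·60 + 17 - 435 = 602 min
602 = 0·1440 + 602; 602 = 10·60 + 2 → 10:02, same day
→ 2021-10-10 10:02 SNB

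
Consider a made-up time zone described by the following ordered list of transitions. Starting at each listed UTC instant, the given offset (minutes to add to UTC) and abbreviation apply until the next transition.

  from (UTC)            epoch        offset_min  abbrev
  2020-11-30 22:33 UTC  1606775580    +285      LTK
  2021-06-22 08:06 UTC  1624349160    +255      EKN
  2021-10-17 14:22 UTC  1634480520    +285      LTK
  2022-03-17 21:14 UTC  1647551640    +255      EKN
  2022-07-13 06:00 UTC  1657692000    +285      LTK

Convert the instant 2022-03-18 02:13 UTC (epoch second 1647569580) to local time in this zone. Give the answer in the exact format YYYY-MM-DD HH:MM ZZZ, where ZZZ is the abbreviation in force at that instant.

2022-03-18 06:28 EKN

Query: 2022-03-18 02:13 UTC
Rule 4/5 (EKN, +04:15): 2022-03-17 21:14 UTC ≤ query < 2022-07-13 06:00 UTC
2·60 + 13 + 255 = 388 min
388 = 0·1440 + 388; 388 = 6·60 + 28 → 06:28, same day
→ 2022-03-18 06:28 EKN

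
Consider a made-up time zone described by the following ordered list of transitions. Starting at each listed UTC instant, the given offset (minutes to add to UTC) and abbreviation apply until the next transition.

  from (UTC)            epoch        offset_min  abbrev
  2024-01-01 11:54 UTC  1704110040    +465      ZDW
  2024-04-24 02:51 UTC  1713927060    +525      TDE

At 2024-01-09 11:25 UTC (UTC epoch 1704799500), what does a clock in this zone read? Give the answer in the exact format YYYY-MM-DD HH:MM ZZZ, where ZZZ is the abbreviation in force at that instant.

2024-01-09 19:10 ZDW

Query: 2024-01-09 11:25 UTC
Rule 1/2 (ZDW, +07:45): 2024-01-01 11:54 UTC ≤ query < 2024-04-24 02:51 UTC
11·60 + 25 + 465 = 1150 min
1150 = 0·1440 + 1150; 1150 = 19·60 + 10 → 19:10, same day
→ 2024-01-09 19:10 ZDW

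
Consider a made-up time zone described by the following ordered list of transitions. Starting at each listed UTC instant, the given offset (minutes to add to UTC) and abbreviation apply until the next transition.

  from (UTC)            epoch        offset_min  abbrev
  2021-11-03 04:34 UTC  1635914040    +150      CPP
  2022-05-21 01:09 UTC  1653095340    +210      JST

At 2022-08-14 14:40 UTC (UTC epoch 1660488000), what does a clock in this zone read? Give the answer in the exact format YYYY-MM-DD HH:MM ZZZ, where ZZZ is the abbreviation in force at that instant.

2022-08-14 18:10 JST

Query: 2022-08-14 14:40 UTC
Rule 2/2 (JST, +03:30): 2022-05-21 01:09 UTC ≤ query < +∞
14·60 + 40 + 210 = 1090 min
1090 = 0·1440 + 1090; 1090 = 18·60 + 10 → 18:10, same day
→ 2022-08-14 18:10 JST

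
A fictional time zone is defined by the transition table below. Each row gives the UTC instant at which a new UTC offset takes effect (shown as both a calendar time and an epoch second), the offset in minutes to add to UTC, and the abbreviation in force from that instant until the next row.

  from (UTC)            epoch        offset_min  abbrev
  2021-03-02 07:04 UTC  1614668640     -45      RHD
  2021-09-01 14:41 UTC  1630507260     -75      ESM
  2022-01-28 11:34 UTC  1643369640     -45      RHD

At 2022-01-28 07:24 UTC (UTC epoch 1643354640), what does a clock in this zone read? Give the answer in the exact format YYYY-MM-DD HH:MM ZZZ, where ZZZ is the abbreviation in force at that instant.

2022-01-28 06:09 ESM

Query: 2022-01-28 07:24 UTC
Rule 2/3 (ESM, -01:15): 2021-09-01 14:41 UTC ≤ query < 2022-01-28 11:34 UTC
7·60 + 24 - 75 = 369 min
369 = 0·1440 + 369; 369 = 6·60 + 9 → 06:09, same day
→ 2022-01-28 06:09 ESM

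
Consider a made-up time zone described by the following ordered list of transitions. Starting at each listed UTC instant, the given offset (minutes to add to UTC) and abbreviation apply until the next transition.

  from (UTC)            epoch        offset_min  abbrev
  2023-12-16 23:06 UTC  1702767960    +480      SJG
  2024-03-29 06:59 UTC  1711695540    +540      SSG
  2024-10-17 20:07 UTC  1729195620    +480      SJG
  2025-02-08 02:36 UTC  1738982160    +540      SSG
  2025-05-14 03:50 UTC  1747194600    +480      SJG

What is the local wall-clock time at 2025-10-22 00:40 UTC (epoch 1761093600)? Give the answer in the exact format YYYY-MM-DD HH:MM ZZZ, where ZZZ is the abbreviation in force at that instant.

Query: 2025-10-22 00:40 UTC
Rule 5/5 (SJG, +08:00): 2025-05-14 03:50 UTC ≤ query < +∞
0·60 + 40 + 480 = 520 min
520 = 0·1440 + 520; 520 = 8·60 + 40 → 08:40, same day
→ 2025-10-22 08:40 SJG

2025-10-22 08:40 SJG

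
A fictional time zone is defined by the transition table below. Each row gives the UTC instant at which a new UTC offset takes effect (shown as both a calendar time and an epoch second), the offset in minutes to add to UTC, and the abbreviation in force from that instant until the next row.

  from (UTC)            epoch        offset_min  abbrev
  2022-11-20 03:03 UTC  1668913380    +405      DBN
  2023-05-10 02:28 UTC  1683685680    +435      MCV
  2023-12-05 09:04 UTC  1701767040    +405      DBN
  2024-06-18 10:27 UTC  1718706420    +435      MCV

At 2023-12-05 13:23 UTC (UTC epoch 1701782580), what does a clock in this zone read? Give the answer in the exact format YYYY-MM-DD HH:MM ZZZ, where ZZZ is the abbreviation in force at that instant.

2023-12-05 20:08 DBN

Query: 2023-12-05 13:23 UTC
Rule 3/4 (DBN, +06:45): 2023-12-05 09:04 UTC ≤ query < 2024-06-18 10:27 UTC
13·60 + 23 + 405 = 1208 min
1208 = 0·1440 + 1208; 1208 = 20·60 + 8 → 20:08, same day
→ 2023-12-05 20:08 DBN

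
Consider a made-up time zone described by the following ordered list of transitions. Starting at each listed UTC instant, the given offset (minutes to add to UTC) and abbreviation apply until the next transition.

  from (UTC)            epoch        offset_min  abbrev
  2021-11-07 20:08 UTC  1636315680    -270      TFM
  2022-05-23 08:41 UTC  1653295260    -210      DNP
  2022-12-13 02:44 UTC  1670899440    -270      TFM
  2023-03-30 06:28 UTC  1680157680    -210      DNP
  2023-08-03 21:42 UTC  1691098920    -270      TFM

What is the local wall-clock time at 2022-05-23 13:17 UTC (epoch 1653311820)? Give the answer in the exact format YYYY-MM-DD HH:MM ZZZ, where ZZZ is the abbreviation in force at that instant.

2022-05-23 09:47 DNP

Query: 2022-05-23 13:17 UTC
Rule 2/5 (DNP, -03:30): 2022-05-23 08:41 UTC ≤ query < 2022-12-13 02:44 UTC
13·60 + 17 - 210 = 587 min
587 = 0·1440 + 587; 587 = 9·60 + 47 → 09:47, same day
→ 2022-05-23 09:47 DNP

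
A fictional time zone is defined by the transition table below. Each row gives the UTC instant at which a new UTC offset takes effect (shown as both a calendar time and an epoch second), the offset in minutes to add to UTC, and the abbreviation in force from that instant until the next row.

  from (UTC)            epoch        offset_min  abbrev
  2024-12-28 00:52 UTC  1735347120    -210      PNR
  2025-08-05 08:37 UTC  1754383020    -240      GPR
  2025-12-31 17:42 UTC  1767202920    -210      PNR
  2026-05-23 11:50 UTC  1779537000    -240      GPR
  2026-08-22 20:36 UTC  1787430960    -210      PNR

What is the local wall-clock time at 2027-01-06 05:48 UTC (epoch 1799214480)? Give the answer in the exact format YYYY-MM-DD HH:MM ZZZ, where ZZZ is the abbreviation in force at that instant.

Query: 2027-01-06 05:48 UTC
Rule 5/5 (PNR, -03:30): 2026-08-22 20:36 UTC ≤ query < +∞
5·60 + 48 - 210 = 138 min
138 = 0·1440 + 138; 138 = 2·60 + 18 → 02:18, same day
→ 2027-01-06 02:18 PNR

2027-01-06 02:18 PNR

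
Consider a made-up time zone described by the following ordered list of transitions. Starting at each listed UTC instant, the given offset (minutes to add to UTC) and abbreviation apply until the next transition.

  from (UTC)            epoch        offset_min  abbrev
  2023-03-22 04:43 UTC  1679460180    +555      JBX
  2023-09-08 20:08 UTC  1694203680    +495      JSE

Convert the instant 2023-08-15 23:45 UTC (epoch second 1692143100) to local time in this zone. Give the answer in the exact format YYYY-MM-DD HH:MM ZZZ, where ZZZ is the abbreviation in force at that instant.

2023-08-16 09:00 JBX

Query: 2023-08-15 23:45 UTC
Rule 1/2 (JBX, +09:15): 2023-03-22 04:43 UTC ≤ query < 2023-09-08 20:08 UTC
23·60 + 45 + 555 = 1980 min
1980 = 1·1440 + 540; 540 = 9·60 + 0 → 09:00, 2023-08-15 + 1 day = 2023-08-16
→ 2023-08-16 09:00 JBX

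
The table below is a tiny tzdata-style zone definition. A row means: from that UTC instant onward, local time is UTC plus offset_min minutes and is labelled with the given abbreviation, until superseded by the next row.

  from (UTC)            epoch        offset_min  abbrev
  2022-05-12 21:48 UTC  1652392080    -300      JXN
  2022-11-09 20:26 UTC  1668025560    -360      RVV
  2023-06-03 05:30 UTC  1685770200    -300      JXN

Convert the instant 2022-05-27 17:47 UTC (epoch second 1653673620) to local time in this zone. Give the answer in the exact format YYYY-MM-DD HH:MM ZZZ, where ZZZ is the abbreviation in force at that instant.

Query: 2022-05-27 17:47 UTC
Rule 1/3 (JXN, -05:00): 2022-05-12 21:48 UTC ≤ query < 2022-11-09 20:26 UTC
17·60 + 47 - 300 = 767 min
767 = 0·1440 + 767; 767 = 12·60 + 47 → 12:47, same day
→ 2022-05-27 12:47 JXN

2022-05-27 12:47 JXN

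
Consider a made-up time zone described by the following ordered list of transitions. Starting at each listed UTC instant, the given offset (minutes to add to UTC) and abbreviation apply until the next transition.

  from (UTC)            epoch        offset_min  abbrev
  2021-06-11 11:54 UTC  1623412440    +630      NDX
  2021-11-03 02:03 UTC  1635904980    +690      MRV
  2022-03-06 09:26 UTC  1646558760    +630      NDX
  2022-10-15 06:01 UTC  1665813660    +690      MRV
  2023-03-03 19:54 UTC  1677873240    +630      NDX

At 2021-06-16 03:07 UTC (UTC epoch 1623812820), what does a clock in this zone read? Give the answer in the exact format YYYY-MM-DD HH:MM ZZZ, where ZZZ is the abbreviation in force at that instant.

2021-06-16 13:37 NDX

Query: 2021-06-16 03:07 UTC
Rule 1/5 (NDX, +10:30): 2021-06-11 11:54 UTC ≤ query < 2021-11-03 02:03 UTC
3·60 + 7 + 630 = 817 min
817 = 0·1440 + 817; 817 = 13·60 + 37 → 13:37, same day
→ 2021-06-16 13:37 NDX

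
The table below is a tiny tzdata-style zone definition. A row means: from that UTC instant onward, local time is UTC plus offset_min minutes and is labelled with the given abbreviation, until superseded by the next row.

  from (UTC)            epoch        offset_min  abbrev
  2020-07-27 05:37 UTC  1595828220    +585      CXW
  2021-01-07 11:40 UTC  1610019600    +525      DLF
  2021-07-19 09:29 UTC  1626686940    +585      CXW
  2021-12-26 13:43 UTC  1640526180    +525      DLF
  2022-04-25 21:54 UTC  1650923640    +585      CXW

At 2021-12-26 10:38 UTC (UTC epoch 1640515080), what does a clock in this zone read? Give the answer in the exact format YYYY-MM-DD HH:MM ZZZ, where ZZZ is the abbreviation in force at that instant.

Query: 2021-12-26 10:38 UTC
Rule 3/5 (CXW, +09:45): 2021-07-19 09:29 UTC ≤ query < 2021-12-26 13:43 UTC
10·60 + 38 + 585 = 1223 min
1223 = 0·1440 + 1223; 1223 = 20·60 + 23 → 20:23, same day
→ 2021-12-26 20:23 CXW

2021-12-26 20:23 CXW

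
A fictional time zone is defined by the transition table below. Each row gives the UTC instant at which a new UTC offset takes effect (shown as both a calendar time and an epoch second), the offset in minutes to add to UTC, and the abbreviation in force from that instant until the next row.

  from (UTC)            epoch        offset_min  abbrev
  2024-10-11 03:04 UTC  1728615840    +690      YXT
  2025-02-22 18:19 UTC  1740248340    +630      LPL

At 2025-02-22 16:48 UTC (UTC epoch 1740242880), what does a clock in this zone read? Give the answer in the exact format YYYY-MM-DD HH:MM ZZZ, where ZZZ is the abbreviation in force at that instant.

Query: 2025-02-22 16:48 UTC
Rule 1/2 (YXT, +11:30): 2024-10-11 03:04 UTC ≤ query < 2025-02-22 18:19 UTC
16·60 + 48 + 690 = 1698 min
1698 = 1·1440 + 258; 258 = 4·60 + 18 → 04:18, 2025-02-22 + 1 day = 2025-02-23
→ 2025-02-23 04:18 YXT

2025-02-23 04:18 YXT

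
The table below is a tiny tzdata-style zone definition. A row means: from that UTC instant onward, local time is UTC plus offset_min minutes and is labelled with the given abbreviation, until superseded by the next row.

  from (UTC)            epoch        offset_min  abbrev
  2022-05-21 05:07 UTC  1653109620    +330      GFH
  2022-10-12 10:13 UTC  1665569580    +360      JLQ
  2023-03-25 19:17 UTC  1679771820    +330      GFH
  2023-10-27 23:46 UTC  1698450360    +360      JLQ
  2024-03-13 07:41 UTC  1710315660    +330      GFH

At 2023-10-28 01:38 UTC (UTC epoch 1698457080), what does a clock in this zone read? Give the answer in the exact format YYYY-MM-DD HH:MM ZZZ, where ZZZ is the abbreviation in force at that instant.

2023-10-28 07:38 JLQ

Query: 2023-10-28 01:38 UTC
Rule 4/5 (JLQ, +06:00): 2023-10-27 23:46 UTC ≤ query < 2024-03-13 07:41 UTC
1·60 + 38 + 360 = 458 min
458 = 0·1440 + 458; 458 = 7·60 + 38 → 07:38, same day
→ 2023-10-28 07:38 JLQ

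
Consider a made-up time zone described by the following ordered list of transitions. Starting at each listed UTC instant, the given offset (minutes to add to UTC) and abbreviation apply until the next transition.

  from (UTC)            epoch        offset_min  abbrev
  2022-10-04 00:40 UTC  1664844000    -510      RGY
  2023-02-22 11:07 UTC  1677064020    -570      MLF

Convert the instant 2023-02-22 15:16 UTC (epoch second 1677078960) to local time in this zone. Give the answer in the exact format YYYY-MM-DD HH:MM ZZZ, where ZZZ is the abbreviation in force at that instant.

2023-02-22 05:46 MLF

Query: 2023-02-22 15:16 UTC
Rule 2/2 (MLF, -09:30): 2023-02-22 11:07 UTC ≤ query < +∞
15·60 + 16 - 570 = 346 min
346 = 0·1440 + 346; 346 = 5·60 + 46 → 05:46, same day
→ 2023-02-22 05:46 MLF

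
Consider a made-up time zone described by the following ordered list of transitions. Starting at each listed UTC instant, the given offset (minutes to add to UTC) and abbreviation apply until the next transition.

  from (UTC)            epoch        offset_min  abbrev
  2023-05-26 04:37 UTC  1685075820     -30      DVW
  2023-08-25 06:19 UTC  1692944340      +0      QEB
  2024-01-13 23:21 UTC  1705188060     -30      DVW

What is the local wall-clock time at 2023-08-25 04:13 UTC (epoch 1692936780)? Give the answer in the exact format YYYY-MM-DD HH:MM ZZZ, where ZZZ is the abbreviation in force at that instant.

2023-08-25 03:43 DVW

Query: 2023-08-25 04:13 UTC
Rule 1/3 (DVW, -00:30): 2023-05-26 04:37 UTC ≤ query < 2023-08-25 06:19 UTC
4·60 + 13 - 30 = 223 min
223 = 0·1440 + 223; 223 = 3·60 + 43 → 03:43, same day
→ 2023-08-25 03:43 DVW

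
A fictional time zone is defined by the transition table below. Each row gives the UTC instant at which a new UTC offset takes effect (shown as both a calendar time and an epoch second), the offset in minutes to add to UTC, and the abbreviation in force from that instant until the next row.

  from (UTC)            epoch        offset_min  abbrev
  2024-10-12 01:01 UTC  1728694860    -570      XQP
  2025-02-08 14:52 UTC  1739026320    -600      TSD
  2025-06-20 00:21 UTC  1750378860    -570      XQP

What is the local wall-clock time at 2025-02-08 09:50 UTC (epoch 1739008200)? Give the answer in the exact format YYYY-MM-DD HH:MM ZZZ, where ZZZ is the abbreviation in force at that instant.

2025-02-08 00:20 XQP

Query: 2025-02-08 09:50 UTC
Rule 1/3 (XQP, -09:30): 2024-10-12 01:01 UTC ≤ query < 2025-02-08 14:52 UTC
9·60 + 50 - 570 = 20 min
20 = 0·1440 + 20; 20 = 0·60 + 20 → 00:20, same day
→ 2025-02-08 00:20 XQP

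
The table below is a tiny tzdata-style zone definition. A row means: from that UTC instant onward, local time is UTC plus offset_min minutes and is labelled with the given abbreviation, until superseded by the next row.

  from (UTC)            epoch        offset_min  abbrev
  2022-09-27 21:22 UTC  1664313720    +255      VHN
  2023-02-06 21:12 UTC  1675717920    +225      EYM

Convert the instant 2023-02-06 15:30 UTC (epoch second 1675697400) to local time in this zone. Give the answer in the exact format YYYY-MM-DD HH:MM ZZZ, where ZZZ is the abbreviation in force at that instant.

Query: 2023-02-06 15:30 UTC
Rule 1/2 (VHN, +04:15): 2022-09-27 21:22 UTC ≤ query < 2023-02-06 21:12 UTC
15·60 + 30 + 255 = 1185 min
1185 = 0·1440 + 1185; 1185 = 19·60 + 45 → 19:45, same day
→ 2023-02-06 19:45 VHN

2023-02-06 19:45 VHN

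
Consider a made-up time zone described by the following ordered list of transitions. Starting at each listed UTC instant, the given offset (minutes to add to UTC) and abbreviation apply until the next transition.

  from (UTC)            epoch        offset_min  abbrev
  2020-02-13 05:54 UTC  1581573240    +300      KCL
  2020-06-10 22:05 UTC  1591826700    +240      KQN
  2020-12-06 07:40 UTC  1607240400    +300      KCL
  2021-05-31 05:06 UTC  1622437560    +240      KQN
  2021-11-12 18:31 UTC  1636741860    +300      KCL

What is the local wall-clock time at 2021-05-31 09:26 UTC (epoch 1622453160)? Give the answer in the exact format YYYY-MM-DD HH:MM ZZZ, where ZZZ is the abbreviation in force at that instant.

2021-05-31 13:26 KQN

Query: 2021-05-31 09:26 UTC
Rule 4/5 (KQN, +04:00): 2021-05-31 05:06 UTC ≤ query < 2021-11-12 18:31 UTC
9·60 + 26 + 240 = 806 min
806 = 0·1440 + 806; 806 = 13·60 + 26 → 13:26, same day
→ 2021-05-31 13:26 KQN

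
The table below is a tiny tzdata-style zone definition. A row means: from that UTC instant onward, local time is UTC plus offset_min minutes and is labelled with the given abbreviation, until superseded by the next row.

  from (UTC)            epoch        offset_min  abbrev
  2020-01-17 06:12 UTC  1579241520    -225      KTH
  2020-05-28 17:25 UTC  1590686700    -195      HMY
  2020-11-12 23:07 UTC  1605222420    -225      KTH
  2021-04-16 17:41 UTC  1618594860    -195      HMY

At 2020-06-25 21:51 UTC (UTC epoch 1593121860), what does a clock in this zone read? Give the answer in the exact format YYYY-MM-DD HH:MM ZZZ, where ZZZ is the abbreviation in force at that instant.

2020-06-25 18:36 HMY

Query: 2020-06-25 21:51 UTC
Rule 2/4 (HMY, -03:15): 2020-05-28 17:25 UTC ≤ query < 2020-11-12 23:07 UTC
21·60 + 51 - 195 = 1116 min
1116 = 0·1440 + 1116; 1116 = 18·60 + 36 → 18:36, same day
→ 2020-06-25 18:36 HMY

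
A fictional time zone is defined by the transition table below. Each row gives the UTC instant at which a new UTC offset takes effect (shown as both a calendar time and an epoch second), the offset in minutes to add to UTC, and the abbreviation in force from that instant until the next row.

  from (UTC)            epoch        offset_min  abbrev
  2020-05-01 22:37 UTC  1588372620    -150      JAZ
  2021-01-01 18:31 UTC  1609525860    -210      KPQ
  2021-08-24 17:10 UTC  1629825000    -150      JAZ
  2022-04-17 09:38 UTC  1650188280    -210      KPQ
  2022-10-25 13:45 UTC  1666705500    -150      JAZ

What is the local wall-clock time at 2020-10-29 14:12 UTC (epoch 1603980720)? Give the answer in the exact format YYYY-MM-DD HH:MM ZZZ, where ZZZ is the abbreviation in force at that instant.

2020-10-29 11:42 JAZ

Query: 2020-10-29 14:12 UTC
Rule 1/5 (JAZ, -02:30): 2020-05-01 22:37 UTC ≤ query < 2021-01-01 18:31 UTC
14·60 + 12 - 150 = 702 min
702 = 0·1440 + 702; 702 = 11·60 + 42 → 11:42, same day
→ 2020-10-29 11:42 JAZ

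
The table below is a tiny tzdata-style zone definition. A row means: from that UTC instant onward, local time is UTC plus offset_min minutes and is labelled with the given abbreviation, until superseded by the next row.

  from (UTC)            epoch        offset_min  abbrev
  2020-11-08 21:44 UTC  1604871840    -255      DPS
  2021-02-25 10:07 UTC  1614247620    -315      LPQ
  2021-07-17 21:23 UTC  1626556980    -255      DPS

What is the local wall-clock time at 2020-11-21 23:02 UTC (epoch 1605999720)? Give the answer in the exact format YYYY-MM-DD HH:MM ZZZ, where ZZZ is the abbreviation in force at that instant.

2020-11-21 18:47 DPS

Query: 2020-11-21 23:02 UTC
Rule 1/3 (DPS, -04:15): 2020-11-08 21:44 UTC ≤ query < 2021-02-25 10:07 UTC
23·60 + 2 - 255 = 1127 min
1127 = 0·1440 + 1127; 1127 = 18·60 + 47 → 18:47, same day
→ 2020-11-21 18:47 DPS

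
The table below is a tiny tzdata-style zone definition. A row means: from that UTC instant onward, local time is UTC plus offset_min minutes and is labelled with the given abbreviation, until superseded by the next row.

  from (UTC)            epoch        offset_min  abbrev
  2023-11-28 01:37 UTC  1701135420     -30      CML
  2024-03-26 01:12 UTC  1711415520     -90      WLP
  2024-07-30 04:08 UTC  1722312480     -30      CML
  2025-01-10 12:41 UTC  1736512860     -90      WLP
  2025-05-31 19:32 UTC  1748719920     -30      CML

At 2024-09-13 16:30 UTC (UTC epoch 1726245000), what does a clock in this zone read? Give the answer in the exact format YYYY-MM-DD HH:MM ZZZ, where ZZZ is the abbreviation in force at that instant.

2024-09-13 16:00 CML

Query: 2024-09-13 16:30 UTC
Rule 3/5 (CML, -00:30): 2024-07-30 04:08 UTC ≤ query < 2025-01-10 12:41 UTC
16·60 + 30 - 30 = 960 min
960 = 0·1440 + 960; 960 = 16·60 + 0 → 16:00, same day
→ 2024-09-13 16:00 CML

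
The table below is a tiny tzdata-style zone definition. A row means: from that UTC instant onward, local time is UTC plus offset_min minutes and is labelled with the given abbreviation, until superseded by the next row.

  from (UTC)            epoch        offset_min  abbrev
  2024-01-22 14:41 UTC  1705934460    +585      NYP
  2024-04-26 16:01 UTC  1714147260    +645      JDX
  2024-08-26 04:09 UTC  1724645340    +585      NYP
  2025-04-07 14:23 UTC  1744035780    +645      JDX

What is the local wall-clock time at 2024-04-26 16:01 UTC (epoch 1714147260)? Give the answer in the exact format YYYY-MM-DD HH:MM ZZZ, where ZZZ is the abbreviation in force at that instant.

Query: 2024-04-26 16:01 UTC
Rule 2/4 (JDX, +10:45): 2024-04-26 16:01 UTC ≤ query < 2024-08-26 04:09 UTC
16·60 + 1 + 645 = 1606 min
1606 = 1·1440 + 166; 166 = 2·60 + 46 → 02:46, 2024-04-26 + 1 day = 2024-04-27
→ 2024-04-27 02:46 JDX

2024-04-27 02:46 JDX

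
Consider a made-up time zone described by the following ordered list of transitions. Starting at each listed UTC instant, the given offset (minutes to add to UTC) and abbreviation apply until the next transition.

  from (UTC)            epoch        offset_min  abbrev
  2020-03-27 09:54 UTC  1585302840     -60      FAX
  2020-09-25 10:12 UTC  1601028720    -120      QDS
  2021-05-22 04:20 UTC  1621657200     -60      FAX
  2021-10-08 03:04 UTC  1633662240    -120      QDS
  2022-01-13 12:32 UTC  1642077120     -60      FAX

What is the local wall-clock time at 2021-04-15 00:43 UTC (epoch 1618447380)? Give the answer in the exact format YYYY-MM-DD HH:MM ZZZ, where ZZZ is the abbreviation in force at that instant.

2021-04-14 22:43 QDS

Query: 2021-04-15 00:43 UTC
Rule 2/5 (QDS, -02:00): 2020-09-25 10:12 UTC ≤ query < 2021-05-22 04:20 UTC
0·60 + 43 - 120 = -77 min
-77 = -1·1440 + 1363; 1363 = 22·60 + 43 → 22:43, 2021-04-15 - 1 day = 2021-04-14
→ 2021-04-14 22:43 QDS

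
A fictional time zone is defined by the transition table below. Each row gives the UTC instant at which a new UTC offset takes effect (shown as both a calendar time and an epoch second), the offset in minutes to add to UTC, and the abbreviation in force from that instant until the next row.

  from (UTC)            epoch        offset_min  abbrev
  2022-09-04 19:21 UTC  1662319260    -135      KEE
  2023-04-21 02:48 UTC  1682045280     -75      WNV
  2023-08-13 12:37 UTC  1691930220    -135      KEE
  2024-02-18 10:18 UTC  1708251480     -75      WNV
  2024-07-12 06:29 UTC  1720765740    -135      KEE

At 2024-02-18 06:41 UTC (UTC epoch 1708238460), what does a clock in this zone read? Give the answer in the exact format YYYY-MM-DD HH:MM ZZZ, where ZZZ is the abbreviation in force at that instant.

Query: 2024-02-18 06:41 UTC
Rule 3/5 (KEE, -02:15): 2023-08-13 12:37 UTC ≤ query < 2024-02-18 10:18 UTC
6·60 + 41 - 135 = 266 min
266 = 0·1440 + 266; 266 = 4·60 + 26 → 04:26, same day
→ 2024-02-18 04:26 KEE

2024-02-18 04:26 KEE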